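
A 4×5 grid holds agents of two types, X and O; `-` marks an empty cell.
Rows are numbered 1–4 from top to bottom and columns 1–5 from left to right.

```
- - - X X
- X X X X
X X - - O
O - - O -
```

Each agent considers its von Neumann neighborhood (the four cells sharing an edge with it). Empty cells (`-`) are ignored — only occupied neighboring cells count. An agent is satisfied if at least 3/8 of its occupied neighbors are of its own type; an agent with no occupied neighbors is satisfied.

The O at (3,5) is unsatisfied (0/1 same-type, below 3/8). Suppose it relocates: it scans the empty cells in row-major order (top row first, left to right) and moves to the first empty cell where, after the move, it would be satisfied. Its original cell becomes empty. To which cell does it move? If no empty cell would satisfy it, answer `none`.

Vacating (3,5). Empty cells in order:
  (1,1): 0/0 same-type → satisfied — stop here.

(1,1)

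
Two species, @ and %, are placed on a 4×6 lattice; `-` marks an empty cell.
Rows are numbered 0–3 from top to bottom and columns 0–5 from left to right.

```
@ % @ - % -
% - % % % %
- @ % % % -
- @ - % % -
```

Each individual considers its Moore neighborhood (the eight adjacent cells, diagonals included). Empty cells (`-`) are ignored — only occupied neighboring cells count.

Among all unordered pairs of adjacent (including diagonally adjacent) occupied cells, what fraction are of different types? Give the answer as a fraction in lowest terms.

Scan each occupied cell's neighbors to the right and below (and the two forward diagonals) so each pair is counted once.
Row 0: @(0,0)–%(0,1)≠ @(0,0)–%(1,0)≠ %(0,1)–@(0,2)≠ %(0,1)–%(1,2)= %(0,1)–%(1,0)= @(0,2)–%(1,2)≠ @(0,2)–%(1,3)≠ %(0,4)–%(1,4)= %(0,4)–%(1,5)= %(0,4)–%(1,3)=  → 5/10 unlike.
Row 1: %(1,0)–@(2,1)≠ %(1,2)–%(1,3)= %(1,2)–%(2,2)= %(1,2)–%(2,3)= %(1,2)–@(2,1)≠ %(1,3)–%(1,4)= %(1,3)–%(2,3)= %(1,3)–%(2,4)= %(1,3)–%(2,2)= %(1,4)–%(1,5)= %(1,4)–%(2,4)= %(1,4)–%(2,3)= %(1,5)–%(2,4)=  → 2/13 unlike.
Row 2: @(2,1)–%(2,2)≠ @(2,1)–@(3,1)= %(2,2)–%(2,3)= %(2,2)–%(3,3)= %(2,2)–@(3,1)≠ %(2,3)–%(2,4)= %(2,3)–%(3,3)= %(2,3)–%(3,4)= %(2,4)–%(3,4)= %(2,4)–%(3,3)=  → 2/10 unlike.
Row 3: %(3,3)–%(3,4)=  → 0/1 unlike.
Total adjacent occupied pairs: 34; unlike-type pairs: 9.
9/34 is already in lowest terms.

9/34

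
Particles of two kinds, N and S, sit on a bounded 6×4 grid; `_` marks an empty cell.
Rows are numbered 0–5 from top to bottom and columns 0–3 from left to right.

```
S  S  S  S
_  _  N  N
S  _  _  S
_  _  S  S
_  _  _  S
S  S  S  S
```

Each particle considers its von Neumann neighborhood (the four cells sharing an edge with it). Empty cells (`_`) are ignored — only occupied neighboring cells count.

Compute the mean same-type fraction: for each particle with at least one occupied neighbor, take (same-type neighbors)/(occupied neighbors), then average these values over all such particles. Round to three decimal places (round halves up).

Row 0: (0,0)S 1/1 · (0,1)S 2/2 · (0,2)S 2/3 · (0,3)S 1/2
Row 1: (1,2)N 1/2 · (1,3)N 1/3
Row 2: (2,0)S — no occupied neighbors · (2,3)S 1/2
Row 3: (3,2)S 1/1 · (3,3)S 3/3
Row 4: (4,3)S 2/2
Row 5: (5,0)S 1/1 · (5,1)S 2/2 · (5,2)S 2/2 · (5,3)S 2/2
Sum over 14 particles: 1/1 + 2/2 + 2/3 + 1/2 + 1/2 + 1/3 + 1/2 + 1/1 + 3/3 + 2/2 + 1/1 + 2/2 + 2/2 + 2/2 = 23/2; mean = 23/2 ÷ 14 = 23/28 = 0.821428… → 0.821.

0.821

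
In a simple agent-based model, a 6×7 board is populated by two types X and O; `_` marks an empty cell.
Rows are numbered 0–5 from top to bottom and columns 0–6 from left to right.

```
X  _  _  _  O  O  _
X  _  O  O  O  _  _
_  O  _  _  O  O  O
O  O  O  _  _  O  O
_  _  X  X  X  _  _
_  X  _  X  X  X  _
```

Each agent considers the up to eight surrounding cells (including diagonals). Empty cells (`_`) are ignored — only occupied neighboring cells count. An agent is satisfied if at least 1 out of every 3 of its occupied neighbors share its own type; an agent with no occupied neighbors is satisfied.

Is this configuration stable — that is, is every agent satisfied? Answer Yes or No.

Row 0: (0,0)X 1/1 satisfied · (0,4)O 3/3 satisfied · (0,5)O 2/2 satisfied
Row 1: (1,0)X 1/2 satisfied · (1,2)O 2/2 satisfied · (1,3)O 4/4 satisfied · (1,4)O 5/5 satisfied
Row 2: (2,1)O 4/5 satisfied · (2,4)O 4/4 satisfied · (2,5)O 5/5 satisfied · (2,6)O 3/3 satisfied
Row 3: (3,0)O 2/2 satisfied · (3,1)O 3/4 satisfied · (3,2)O 2/4 satisfied · (3,5)O 4/5 satisfied · (3,6)O 3/3 satisfied
Row 4: (4,2)X 3/5 satisfied · (4,3)X 4/5 satisfied · (4,4)X 4/5 satisfied
Row 5: (5,1)X 1/1 satisfied · (5,3)X 4/4 satisfied · (5,4)X 4/4 satisfied · (5,5)X 2/2 satisfied
All meet the threshold, so the configuration is stable.

Yes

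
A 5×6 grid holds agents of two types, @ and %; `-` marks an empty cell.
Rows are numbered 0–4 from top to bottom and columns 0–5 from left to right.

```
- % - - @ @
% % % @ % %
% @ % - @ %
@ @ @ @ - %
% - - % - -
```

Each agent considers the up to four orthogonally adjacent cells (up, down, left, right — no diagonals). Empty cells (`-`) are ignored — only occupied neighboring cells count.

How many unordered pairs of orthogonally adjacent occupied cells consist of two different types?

Scan each occupied cell's neighbors to the right and below so each pair is counted once.
Row 0: %(0,1)–%(1,1)= @(0,4)–@(0,5)= @(0,4)–%(1,4)≠ @(0,5)–%(1,5)≠  → 2/4 unlike.
Row 1: %(1,0)–%(1,1)= %(1,0)–%(2,0)= %(1,1)–%(1,2)= %(1,1)–@(2,1)≠ %(1,2)–@(1,3)≠ %(1,2)–%(2,2)= @(1,3)–%(1,4)≠ %(1,4)–%(1,5)= %(1,4)–@(2,4)≠ %(1,5)–%(2,5)=  → 4/10 unlike.
Row 2: %(2,0)–@(2,1)≠ %(2,0)–@(3,0)≠ @(2,1)–%(2,2)≠ @(2,1)–@(3,1)= %(2,2)–@(3,2)≠ @(2,4)–%(2,5)≠ %(2,5)–%(3,5)=  → 5/7 unlike.
Row 3: @(3,0)–@(3,1)= @(3,0)–%(4,0)≠ @(3,1)–@(3,2)= @(3,2)–@(3,3)= @(3,3)–%(4,3)≠  → 2/5 unlike.
Total adjacent occupied pairs: 26; unlike-type pairs: 13.

13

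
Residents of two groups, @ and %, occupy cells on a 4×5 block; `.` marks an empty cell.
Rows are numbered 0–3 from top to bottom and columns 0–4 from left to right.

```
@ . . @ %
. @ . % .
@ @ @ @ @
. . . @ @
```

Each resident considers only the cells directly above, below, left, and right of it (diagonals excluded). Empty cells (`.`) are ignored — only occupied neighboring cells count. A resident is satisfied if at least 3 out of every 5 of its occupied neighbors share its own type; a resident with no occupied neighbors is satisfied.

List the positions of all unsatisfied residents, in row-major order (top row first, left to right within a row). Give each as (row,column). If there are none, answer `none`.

Row 0: (0,0)@ 0/0 ok · (0,3)@ 0/2 unhappy · (0,4)% 0/1 unhappy
Row 1: (1,1)@ 1/1 ok · (1,3)% 0/2 unhappy
Row 2: (2,0)@ 1/1 ok · (2,1)@ 3/3 ok · (2,2)@ 2/2 ok · (2,3)@ 3/4 ok · (2,4)@ 2/2 ok
Row 3: (3,3)@ 2/2 ok · (3,4)@ 2/2 ok

(0,3), (0,4), (1,3)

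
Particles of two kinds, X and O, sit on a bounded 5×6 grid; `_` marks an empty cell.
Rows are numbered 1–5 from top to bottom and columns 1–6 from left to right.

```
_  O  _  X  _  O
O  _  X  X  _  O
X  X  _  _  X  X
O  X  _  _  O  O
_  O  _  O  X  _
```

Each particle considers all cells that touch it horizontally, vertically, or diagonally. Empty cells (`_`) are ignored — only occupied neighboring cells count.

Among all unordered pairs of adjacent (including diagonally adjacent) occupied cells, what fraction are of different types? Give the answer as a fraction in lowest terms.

8/15

Scan each occupied cell's neighbors to the right and below (and the two forward diagonals) so each pair is counted once.
Row 1: O(1,2)–X(2,3)≠ O(1,2)–O(2,1)= X(1,4)–X(2,4)= X(1,4)–X(2,3)= O(1,6)–O(2,6)=  → 1/5 unlike.
Row 2: O(2,1)–X(3,1)≠ O(2,1)–X(3,2)≠ X(2,3)–X(2,4)= X(2,3)–X(3,2)= X(2,4)–X(3,5)= O(2,6)–X(3,6)≠ O(2,6)–X(3,5)≠  → 4/7 unlike.
Row 3: X(3,1)–X(3,2)= X(3,1)–O(4,1)≠ X(3,1)–X(4,2)= X(3,2)–X(4,2)= X(3,2)–O(4,1)≠ X(3,5)–X(3,6)= X(3,5)–O(4,5)≠ X(3,5)–O(4,6)≠ X(3,6)–O(4,6)≠ X(3,6)–O(4,5)≠  → 6/10 unlike.
Row 4: O(4,1)–X(4,2)≠ O(4,1)–O(5,2)= X(4,2)–O(5,2)≠ O(4,5)–O(4,6)= O(4,5)–X(5,5)≠ O(4,5)–O(5,4)= O(4,6)–X(5,5)≠  → 4/7 unlike.
Row 5: O(5,4)–X(5,5)≠  → 1/1 unlike.
Total adjacent occupied pairs: 30; unlike-type pairs: 16.
16/30 reduces to 8/15.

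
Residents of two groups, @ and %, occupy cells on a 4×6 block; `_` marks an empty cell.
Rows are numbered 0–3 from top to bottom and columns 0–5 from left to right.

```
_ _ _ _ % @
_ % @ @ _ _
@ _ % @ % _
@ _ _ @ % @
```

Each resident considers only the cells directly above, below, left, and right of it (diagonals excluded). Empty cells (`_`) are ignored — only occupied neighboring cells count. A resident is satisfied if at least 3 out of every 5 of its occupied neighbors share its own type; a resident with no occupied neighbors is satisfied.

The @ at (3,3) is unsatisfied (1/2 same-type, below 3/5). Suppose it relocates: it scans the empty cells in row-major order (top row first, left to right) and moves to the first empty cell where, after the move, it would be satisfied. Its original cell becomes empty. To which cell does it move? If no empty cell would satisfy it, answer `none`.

Vacating (3,3). Empty cells in order:
  (0,0): 0/0 same-type → satisfied — stop here.

(0,0)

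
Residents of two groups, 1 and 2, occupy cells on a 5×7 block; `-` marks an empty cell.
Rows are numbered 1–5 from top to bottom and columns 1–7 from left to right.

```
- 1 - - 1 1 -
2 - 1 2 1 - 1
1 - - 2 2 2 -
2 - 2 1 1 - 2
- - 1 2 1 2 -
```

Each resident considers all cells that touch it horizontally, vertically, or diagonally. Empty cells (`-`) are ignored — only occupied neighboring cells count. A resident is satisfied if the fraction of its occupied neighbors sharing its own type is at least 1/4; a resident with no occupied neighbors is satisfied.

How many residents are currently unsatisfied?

4

Row 1: (1,2)1 1/2 ok · (1,5)1 2/3 ok · (1,6)1 3/3 ok
Row 2: (2,1)2 0/2 unhappy · (2,3)1 1/3 ok · (2,4)2 2/5 ok · (2,5)1 2/6 ok · (2,7)1 1/2 ok
Row 3: (3,1)1 0/2 unhappy · (3,4)2 3/7 ok · (3,5)2 3/6 ok · (3,6)2 2/5 ok
Row 4: (4,1)2 0/1 unhappy · (4,3)2 2/4 ok · (4,4)1 3/7 ok · (4,5)1 2/7 ok · (4,7)2 2/2 ok
Row 5: (5,3)1 1/3 ok · (5,4)2 1/5 unhappy · (5,5)1 2/4 ok · (5,6)2 1/3 ok
Unsatisfied: (2,1), (3,1), (4,1), (5,4) — 4 in total.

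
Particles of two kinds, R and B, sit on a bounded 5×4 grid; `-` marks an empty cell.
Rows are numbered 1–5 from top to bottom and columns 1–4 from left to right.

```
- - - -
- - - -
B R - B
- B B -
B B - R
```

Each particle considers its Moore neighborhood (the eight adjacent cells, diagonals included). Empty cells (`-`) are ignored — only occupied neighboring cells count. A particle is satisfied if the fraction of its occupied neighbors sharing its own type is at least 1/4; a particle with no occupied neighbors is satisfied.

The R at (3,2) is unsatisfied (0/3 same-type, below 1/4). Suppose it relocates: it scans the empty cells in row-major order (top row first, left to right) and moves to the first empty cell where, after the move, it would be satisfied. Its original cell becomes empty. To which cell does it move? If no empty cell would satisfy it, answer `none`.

Vacating (3,2). Empty cells in order:
  (1,1): 0/0 same-type → satisfied — stop here.

(1,1)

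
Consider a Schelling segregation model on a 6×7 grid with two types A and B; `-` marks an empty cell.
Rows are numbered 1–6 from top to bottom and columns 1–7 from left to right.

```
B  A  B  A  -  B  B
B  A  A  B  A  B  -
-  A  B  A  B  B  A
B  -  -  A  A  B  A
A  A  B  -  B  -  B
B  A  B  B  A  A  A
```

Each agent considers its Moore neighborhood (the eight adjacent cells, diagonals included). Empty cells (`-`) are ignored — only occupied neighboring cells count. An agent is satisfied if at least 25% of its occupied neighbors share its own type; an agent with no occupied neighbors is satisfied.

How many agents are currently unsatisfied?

(1,1)B 1/3 satisfied
(1,2)A 2/5 satisfied
(1,3)B 1/5 not
(1,4)A 2/4 satisfied
(1,6)B 2/3 satisfied
(1,7)B 2/2 satisfied
(2,1)B 1/4 satisfied
(2,2)A 3/7 satisfied
(2,3)A 5/8 satisfied
(2,4)B 3/7 satisfied
(2,5)A 2/7 satisfied
(2,6)B 4/6 satisfied
(3,2)A 2/5 satisfied
(3,3)B 1/6 not
(3,4)A 4/7 satisfied
(3,5)B 4/8 satisfied
(3,6)B 3/7 satisfied
(3,7)A 1/4 satisfied
(4,1)B 0/3 not
(4,4)A 2/6 satisfied
(4,5)A 2/6 satisfied
(4,6)B 4/7 satisfied
(4,7)A 1/4 satisfied
(5,1)A 2/4 satisfied
(5,2)A 2/6 satisfied
(5,3)B 2/5 satisfied
(5,5)B 2/6 satisfied
(5,7)B 1/4 satisfied
(6,1)B 0/3 not
(6,2)A 2/5 satisfied
(6,3)B 2/4 satisfied
(6,4)B 3/4 satisfied
(6,5)A 1/3 satisfied
(6,6)A 2/4 satisfied
(6,7)A 1/2 satisfied
Unsatisfied: (1,3), (3,3), (4,1), (6,1) — 4 in total.

4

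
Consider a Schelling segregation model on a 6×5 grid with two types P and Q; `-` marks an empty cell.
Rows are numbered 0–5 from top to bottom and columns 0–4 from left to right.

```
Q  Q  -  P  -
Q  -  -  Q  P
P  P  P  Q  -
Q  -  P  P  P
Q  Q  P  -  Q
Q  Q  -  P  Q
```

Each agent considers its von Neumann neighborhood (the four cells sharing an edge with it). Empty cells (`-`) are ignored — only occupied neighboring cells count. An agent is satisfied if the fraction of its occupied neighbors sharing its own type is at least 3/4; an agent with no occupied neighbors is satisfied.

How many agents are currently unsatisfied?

Row 0: (0,0)Q 2/2 satisfied · (0,1)Q 1/1 satisfied · (0,3)P 0/1 not
Row 1: (1,0)Q 1/2 not · (1,3)Q 1/3 not · (1,4)P 0/1 not
Row 2: (2,0)P 1/3 not · (2,1)P 2/2 satisfied · (2,2)P 2/3 not · (2,3)Q 1/3 not
Row 3: (3,0)Q 1/2 not · (3,2)P 3/3 satisfied · (3,3)P 2/3 not · (3,4)P 1/2 not
Row 4: (4,0)Q 3/3 satisfied · (4,1)Q 2/3 not · (4,2)P 1/2 not · (4,4)Q 1/2 not
Row 5: (5,0)Q 2/2 satisfied · (5,1)Q 2/2 satisfied · (5,3)P 0/1 not · (5,4)Q 1/2 not
Unsatisfied: (0,3), (1,0), (1,3), (1,4), (2,0), (2,2), (2,3), (3,0), (3,3), (3,4), (4,1), (4,2), (4,4), (5,3), (5,4) — 15 in total.

15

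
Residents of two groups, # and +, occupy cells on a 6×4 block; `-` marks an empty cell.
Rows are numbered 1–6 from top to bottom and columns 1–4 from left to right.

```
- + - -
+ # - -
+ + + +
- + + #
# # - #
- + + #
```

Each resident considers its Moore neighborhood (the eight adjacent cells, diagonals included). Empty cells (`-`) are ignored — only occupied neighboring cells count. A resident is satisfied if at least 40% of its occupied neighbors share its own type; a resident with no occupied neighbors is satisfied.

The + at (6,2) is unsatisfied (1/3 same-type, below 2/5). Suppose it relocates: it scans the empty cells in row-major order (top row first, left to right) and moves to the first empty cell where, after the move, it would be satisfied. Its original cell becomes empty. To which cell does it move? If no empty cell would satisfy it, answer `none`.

Vacating (6,2). Empty cells in order:
  (1,1): 2/3 same-type → satisfied — stop here.

(1,1)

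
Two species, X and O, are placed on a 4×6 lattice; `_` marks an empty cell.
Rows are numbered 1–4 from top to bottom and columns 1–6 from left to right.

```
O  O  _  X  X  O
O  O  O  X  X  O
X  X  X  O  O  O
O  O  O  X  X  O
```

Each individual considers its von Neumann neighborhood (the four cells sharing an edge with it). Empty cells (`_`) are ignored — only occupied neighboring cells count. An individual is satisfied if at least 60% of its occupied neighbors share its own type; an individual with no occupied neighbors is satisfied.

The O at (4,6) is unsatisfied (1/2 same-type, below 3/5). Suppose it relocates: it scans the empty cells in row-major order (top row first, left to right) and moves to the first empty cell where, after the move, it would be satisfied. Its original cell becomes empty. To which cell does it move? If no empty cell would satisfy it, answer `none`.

(1,3)

Vacating (4,6). Empty cells in order:
  (1,3): 2/3 same-type → satisfied — stop here.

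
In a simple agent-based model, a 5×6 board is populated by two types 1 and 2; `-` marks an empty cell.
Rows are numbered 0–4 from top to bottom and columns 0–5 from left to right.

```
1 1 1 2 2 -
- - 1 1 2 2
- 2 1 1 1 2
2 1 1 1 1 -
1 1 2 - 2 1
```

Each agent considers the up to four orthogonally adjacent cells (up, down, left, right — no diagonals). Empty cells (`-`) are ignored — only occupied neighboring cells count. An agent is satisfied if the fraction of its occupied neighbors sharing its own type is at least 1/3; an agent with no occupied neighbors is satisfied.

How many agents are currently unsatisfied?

(0,0)1 1/1 ok
(0,1)1 2/2 ok
(0,2)1 2/3 ok
(0,3)2 1/3 ok
(0,4)2 2/2 ok
(1,2)1 3/3 ok
(1,3)1 2/4 ok
(1,4)2 2/4 ok
(1,5)2 2/2 ok
(2,1)2 0/2 unhappy
(2,2)1 3/4 ok
(2,3)1 4/4 ok
(2,4)1 2/4 ok
(2,5)2 1/2 ok
(3,0)2 0/2 unhappy
(3,1)1 2/4 ok
(3,2)1 3/4 ok
(3,3)1 3/3 ok
(3,4)1 2/3 ok
(4,0)1 1/2 ok
(4,1)1 2/3 ok
(4,2)2 0/2 unhappy
(4,4)2 0/2 unhappy
(4,5)1 0/1 unhappy
Unsatisfied: (2,1), (3,0), (4,2), (4,4), (4,5) — 5 in total.

5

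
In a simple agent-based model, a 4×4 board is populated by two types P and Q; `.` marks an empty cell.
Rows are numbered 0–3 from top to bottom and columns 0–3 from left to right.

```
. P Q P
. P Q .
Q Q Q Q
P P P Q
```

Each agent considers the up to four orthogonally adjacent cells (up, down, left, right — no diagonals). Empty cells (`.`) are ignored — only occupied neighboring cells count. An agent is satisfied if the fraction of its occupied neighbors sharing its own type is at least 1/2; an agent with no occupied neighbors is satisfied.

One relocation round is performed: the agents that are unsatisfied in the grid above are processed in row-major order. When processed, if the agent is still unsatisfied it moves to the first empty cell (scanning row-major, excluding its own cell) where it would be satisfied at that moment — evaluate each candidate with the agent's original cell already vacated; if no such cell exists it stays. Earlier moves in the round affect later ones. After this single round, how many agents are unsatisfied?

0

Initially unsatisfied (in order): (0,2), (0,3), (1,1), (3,2).
  (0,2) → (1,0).
  (0,3): now satisfied by earlier moves; stays.
  (1,1) → (0,0).
  (3,2) → (0,2).
Resulting grid:
P P P P
Q . Q .
Q Q Q Q
P P . Q
All satisfied now.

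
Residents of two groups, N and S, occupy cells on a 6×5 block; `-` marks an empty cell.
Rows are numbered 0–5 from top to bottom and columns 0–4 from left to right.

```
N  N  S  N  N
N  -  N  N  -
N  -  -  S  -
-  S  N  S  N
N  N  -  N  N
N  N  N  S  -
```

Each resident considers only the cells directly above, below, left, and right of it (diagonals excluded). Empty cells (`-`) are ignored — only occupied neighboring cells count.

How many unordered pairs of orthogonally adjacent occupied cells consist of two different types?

Scan each occupied cell's neighbors to the right and below so each pair is counted once.
Row 0: N(0,0)–N(0,1)= N(0,0)–N(1,0)= N(0,1)–S(0,2)≠ S(0,2)–N(0,3)≠ S(0,2)–N(1,2)≠ N(0,3)–N(0,4)= N(0,3)–N(1,3)=  → 3/7 unlike.
Row 1: N(1,0)–N(2,0)= N(1,2)–N(1,3)= N(1,3)–S(2,3)≠  → 1/3 unlike.
Row 2: S(2,3)–S(3,3)=  → 0/1 unlike.
Row 3: S(3,1)–N(3,2)≠ S(3,1)–N(4,1)≠ N(3,2)–S(3,3)≠ S(3,3)–N(3,4)≠ S(3,3)–N(4,3)≠ N(3,4)–N(4,4)=  → 5/6 unlike.
Row 4: N(4,0)–N(4,1)= N(4,0)–N(5,0)= N(4,1)–N(5,1)= N(4,3)–N(4,4)= N(4,3)–S(5,3)≠  → 1/5 unlike.
Row 5: N(5,0)–N(5,1)= N(5,1)–N(5,2)= N(5,2)–S(5,3)≠  → 1/3 unlike.
Total adjacent occupied pairs: 25; unlike-type pairs: 11.

11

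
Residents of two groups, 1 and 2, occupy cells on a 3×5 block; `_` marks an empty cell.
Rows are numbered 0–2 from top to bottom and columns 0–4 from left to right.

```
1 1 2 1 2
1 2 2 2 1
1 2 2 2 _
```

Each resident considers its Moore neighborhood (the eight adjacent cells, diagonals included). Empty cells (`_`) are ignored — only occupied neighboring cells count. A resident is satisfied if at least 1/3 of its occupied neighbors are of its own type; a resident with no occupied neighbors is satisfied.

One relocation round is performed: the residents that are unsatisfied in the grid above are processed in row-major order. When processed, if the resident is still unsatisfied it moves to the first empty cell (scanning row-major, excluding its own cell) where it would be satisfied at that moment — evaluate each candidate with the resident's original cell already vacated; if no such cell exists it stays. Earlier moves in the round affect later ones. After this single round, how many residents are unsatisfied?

1

Initially unsatisfied (in order): (0,3), (1,4).
  (0,3) → (2,4).
  (1,4): no empty cell satisfies it; stays.
Resulting grid:
1 1 2 _ 2
1 2 2 2 1
1 2 2 2 1
Unsatisfied now: (1,4).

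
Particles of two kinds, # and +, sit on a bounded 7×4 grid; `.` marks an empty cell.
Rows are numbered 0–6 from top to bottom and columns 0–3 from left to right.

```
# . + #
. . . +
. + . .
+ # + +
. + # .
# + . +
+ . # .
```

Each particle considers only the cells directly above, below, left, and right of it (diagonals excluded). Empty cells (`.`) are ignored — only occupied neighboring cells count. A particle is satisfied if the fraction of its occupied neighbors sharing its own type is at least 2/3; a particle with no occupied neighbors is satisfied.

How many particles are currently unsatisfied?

Row 0: (0,0)# 0/0 ok · (0,2)+ 0/1 unhappy · (0,3)# 0/2 unhappy
Row 1: (1,3)+ 0/1 unhappy
Row 2: (2,1)+ 0/1 unhappy
Row 3: (3,0)+ 0/1 unhappy · (3,1)# 0/4 unhappy · (3,2)+ 1/3 unhappy · (3,3)+ 1/1 ok
Row 4: (4,1)+ 1/3 unhappy · (4,2)# 0/2 unhappy
Row 5: (5,0)# 0/2 unhappy · (5,1)+ 1/2 unhappy · (5,3)+ 0/0 ok
Row 6: (6,0)+ 0/1 unhappy · (6,2)# 0/0 ok
Unsatisfied: (0,2), (0,3), (1,3), (2,1), (3,0), (3,1), (3,2), (4,1), (4,2), (5,0), (5,1), (6,0) — 12 in total.

12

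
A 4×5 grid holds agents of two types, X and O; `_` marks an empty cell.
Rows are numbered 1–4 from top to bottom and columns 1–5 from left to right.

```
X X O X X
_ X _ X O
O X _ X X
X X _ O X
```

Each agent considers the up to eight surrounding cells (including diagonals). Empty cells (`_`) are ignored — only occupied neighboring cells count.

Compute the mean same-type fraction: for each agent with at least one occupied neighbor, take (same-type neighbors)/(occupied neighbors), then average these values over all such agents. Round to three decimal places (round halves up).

0.503

Row 1: (1,1)X 2/2 · (1,2)X 2/3 · (1,3)O 0/4 · (1,4)X 2/4 · (1,5)X 2/3
Row 2: (2,2)X 3/5 · (2,4)X 4/6 · (2,5)O 0/5
Row 3: (3,1)O 0/4 · (3,2)X 3/4 · (3,4)X 3/5 · (3,5)X 3/5
Row 4: (4,1)X 2/3 · (4,2)X 2/3 · (4,4)O 0/3 · (4,5)X 2/3
Sum over 16 agents: 2/2 + 2/3 + 0/4 + 2/4 + 2/3 + 3/5 + 4/6 + 0/5 + 0/4 + 3/4 + 3/5 + 3/5 + 2/3 + 2/3 + 0/3 + 2/3 = 161/20; mean = 161/20 ÷ 16 = 161/320 = 0.503125 → 0.503.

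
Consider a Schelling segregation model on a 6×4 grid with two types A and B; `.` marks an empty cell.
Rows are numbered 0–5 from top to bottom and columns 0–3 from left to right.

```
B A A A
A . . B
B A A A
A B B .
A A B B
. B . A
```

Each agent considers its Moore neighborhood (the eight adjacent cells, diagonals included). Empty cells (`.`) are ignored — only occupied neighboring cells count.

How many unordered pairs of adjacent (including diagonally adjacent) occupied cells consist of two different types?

23

Scan each occupied cell's neighbors to the right and below (and the two forward diagonals) so each pair is counted once.
From row 0: 4 unlike of 7 pairs (running 4/7).
From row 1: 3 unlike of 4 pairs (running 7/11).
From row 2: 7 unlike of 11 pairs (running 14/22).
From row 3: 4 unlike of 10 pairs (running 18/32).
From row 4: 5 unlike of 8 pairs (running 23/40).
Total adjacent occupied pairs: 40; unlike-type pairs: 23.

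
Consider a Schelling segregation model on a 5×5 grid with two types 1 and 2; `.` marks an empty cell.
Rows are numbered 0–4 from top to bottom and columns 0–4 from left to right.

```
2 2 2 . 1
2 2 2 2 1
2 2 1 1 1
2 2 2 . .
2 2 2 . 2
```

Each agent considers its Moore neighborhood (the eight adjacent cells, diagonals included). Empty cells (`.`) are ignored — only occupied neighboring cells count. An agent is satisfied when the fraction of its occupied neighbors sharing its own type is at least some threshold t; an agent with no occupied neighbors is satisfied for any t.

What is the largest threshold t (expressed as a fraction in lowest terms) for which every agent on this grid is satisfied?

Row 0: (0,0)2 3/3 · (0,1)2 5/5 · (0,2)2 4/4 · (0,4)1 1/2
Row 1: (1,0)2 5/5 · (1,1)2 7/8 · (1,2)2 5/7 · (1,3)2 2/7 · (1,4)1 3/4
Row 2: (2,0)2 5/5 · (2,1)2 7/8 · (2,2)1 1/7 · (2,3)1 3/6 · (2,4)1 2/3
Row 3: (3,0)2 5/5 · (3,1)2 7/8 · (3,2)2 4/6
Row 4: (4,0)2 3/3 · (4,1)2 5/5 · (4,2)2 3/3 · (4,4)2 — no occupied neighbors
The smallest same-type fraction is 1/7 at (2,2), which reduces to 1/7. Any threshold above that leaves this agent unsatisfied.

1/7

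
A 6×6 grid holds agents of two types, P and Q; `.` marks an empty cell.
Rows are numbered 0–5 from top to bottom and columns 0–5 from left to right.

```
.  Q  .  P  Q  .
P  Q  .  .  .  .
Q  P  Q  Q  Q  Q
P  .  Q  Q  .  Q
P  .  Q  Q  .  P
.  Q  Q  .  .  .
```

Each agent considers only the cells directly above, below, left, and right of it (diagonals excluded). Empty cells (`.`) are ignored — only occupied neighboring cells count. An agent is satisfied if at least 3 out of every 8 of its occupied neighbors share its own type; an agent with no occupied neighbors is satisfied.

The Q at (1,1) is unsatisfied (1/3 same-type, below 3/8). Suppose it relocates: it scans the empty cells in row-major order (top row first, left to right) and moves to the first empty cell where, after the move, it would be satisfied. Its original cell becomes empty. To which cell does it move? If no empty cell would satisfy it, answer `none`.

(0,0)

Vacating (1,1). Empty cells in order:
  (0,0): 1/2 same-type → satisfied — stop here.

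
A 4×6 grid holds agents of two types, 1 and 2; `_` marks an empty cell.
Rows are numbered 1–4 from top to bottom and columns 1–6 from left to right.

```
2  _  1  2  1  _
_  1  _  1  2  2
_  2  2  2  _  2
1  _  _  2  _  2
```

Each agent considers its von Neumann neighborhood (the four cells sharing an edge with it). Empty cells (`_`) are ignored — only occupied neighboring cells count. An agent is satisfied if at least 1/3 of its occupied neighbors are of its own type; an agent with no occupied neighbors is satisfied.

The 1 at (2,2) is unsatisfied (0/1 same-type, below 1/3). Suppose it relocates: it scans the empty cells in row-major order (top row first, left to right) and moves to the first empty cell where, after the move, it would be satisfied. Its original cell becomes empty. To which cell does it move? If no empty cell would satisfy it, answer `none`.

Vacating (2,2). Empty cells in order:
  (1,2): 1/2 same-type → satisfied — stop here.

(1,2)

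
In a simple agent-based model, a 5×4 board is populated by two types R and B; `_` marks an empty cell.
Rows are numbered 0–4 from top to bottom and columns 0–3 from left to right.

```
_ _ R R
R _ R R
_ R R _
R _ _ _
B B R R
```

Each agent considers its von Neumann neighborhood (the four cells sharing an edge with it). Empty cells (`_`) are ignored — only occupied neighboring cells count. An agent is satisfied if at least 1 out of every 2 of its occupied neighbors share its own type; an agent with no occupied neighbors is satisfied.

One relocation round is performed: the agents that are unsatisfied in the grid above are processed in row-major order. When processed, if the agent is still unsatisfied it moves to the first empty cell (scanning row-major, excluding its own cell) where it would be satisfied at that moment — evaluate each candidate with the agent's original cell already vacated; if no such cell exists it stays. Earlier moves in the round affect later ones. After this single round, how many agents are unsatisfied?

0

Initially unsatisfied (in order): (3,0).
  (3,0) → (0,0).
Resulting grid:
R _ R R
R _ R R
_ R R _
_ _ _ _
B B R R
All satisfied now.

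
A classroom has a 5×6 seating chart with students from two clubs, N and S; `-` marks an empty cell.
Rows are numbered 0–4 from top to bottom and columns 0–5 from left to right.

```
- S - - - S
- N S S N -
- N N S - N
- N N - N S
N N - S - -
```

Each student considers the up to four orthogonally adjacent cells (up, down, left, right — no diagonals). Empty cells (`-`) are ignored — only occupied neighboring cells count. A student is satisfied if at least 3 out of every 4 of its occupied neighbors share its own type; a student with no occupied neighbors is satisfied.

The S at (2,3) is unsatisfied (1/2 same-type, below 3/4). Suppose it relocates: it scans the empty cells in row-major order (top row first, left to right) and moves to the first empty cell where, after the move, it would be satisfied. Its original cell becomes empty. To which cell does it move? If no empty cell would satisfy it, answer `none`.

(0,0)

Vacating (2,3). Empty cells in order:
  (0,0): 1/1 same-type → satisfied — stop here.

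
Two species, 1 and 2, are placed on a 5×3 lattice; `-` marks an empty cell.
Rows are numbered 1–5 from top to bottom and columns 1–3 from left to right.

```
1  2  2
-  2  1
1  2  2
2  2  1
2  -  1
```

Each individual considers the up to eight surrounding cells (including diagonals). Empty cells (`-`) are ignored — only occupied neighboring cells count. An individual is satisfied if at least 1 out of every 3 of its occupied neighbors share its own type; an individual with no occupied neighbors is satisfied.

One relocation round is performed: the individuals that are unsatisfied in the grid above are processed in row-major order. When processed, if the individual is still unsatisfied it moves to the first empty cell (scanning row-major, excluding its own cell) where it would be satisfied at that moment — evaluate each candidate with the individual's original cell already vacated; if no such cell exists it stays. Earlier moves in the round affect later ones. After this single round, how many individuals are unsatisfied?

Initially unsatisfied (in order): (1,1), (2,3), (3,1), (4,3).
  (1,1) → (5,2).
  (2,3): no empty cell satisfies it; stays.
  (3,1): no empty cell satisfies it; stays.
  (4,3): now satisfied by earlier moves; stays.
Resulting grid:
- 2 2
- 2 1
1 2 2
2 2 1
2 1 1
Unsatisfied now: (2,3), (3,1).

2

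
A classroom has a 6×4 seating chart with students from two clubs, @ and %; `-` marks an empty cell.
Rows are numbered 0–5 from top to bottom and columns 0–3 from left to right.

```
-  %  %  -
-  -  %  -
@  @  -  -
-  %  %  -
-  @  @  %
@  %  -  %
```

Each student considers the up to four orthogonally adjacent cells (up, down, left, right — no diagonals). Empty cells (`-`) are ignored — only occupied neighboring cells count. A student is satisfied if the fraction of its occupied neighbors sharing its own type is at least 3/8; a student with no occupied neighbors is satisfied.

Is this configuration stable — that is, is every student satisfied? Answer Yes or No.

Row 0: (0,1)% 1/1 satisfied · (0,2)% 2/2 satisfied
Row 1: (1,2)% 1/1 satisfied
Row 2: (2,0)@ 1/1 satisfied · (2,1)@ 1/2 satisfied
Row 3: (3,1)% 1/3 not · (3,2)% 1/2 satisfied
Row 4: (4,1)@ 1/3 not · (4,2)@ 1/3 not · (4,3)% 1/2 satisfied
Row 5: (5,0)@ 0/1 not · (5,1)% 0/2 not · (5,3)% 1/1 satisfied
For instance (3,1) has only 1/3 same-type neighbors, below 3/8.

No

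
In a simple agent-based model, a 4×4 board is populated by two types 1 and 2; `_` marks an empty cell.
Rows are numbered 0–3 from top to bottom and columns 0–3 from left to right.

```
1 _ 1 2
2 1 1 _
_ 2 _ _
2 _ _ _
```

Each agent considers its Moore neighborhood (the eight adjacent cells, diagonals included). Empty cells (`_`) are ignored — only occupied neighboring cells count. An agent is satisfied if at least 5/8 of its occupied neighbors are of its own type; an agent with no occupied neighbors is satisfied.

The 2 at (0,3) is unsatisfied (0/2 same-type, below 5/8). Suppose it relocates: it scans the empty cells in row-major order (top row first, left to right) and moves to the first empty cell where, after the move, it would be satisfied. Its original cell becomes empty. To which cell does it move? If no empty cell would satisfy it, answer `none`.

Vacating (0,3). Empty cells in order:
  (0,1): 1/5 same-type → still unsatisfied.
  (1,3): 0/2 same-type → still unsatisfied.
  (2,0): 3/4 same-type → satisfied — stop here.

(2,0)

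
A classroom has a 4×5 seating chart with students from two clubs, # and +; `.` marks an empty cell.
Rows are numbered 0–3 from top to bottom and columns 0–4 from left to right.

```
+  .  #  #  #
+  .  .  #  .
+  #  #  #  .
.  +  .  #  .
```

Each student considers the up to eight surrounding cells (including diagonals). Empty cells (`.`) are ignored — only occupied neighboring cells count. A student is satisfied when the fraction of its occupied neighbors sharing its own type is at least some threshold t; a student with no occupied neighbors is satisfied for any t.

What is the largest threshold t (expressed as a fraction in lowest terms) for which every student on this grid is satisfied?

1/4

(0,0)+ 1/1
(0,2)# 2/2
(0,3)# 3/3
(0,4)# 2/2
(1,0)+ 2/3
(1,3)# 5/5
(2,0)+ 2/3
(2,1)# 1/4
(2,2)# 4/5
(2,3)# 3/3
(3,1)+ 1/3
(3,3)# 2/2
The smallest same-type fraction is 1/4 at (2,1), which reduces to 1/4. Any threshold above that leaves this student unsatisfied.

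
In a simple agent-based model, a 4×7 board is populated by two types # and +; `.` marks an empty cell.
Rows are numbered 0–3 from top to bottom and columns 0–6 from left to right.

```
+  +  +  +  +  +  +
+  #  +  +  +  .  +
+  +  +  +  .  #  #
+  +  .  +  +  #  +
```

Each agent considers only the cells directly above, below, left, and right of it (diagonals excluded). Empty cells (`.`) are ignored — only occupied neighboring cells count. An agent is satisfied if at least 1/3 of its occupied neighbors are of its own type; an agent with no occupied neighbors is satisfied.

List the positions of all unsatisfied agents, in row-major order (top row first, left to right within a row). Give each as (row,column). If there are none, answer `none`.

Row 0: (0,0)+ 2/2 ✓ · (0,1)+ 2/3 ✓ · (0,2)+ 3/3 ✓ · (0,3)+ 3/3 ✓ · (0,4)+ 3/3 ✓ · (0,5)+ 2/2 ✓ · (0,6)+ 2/2 ✓
Row 1: (1,0)+ 2/3 ✓ · (1,1)# 0/4 ✗ · (1,2)+ 3/4 ✓ · (1,3)+ 4/4 ✓ · (1,4)+ 2/2 ✓ · (1,6)+ 1/2 ✓
Row 2: (2,0)+ 3/3 ✓ · (2,1)+ 3/4 ✓ · (2,2)+ 3/3 ✓ · (2,3)+ 3/3 ✓ · (2,5)# 2/2 ✓ · (2,6)# 1/3 ✓
Row 3: (3,0)+ 2/2 ✓ · (3,1)+ 2/2 ✓ · (3,3)+ 2/2 ✓ · (3,4)+ 1/2 ✓ · (3,5)# 1/3 ✓ · (3,6)+ 0/2 ✗

(1,1), (3,6)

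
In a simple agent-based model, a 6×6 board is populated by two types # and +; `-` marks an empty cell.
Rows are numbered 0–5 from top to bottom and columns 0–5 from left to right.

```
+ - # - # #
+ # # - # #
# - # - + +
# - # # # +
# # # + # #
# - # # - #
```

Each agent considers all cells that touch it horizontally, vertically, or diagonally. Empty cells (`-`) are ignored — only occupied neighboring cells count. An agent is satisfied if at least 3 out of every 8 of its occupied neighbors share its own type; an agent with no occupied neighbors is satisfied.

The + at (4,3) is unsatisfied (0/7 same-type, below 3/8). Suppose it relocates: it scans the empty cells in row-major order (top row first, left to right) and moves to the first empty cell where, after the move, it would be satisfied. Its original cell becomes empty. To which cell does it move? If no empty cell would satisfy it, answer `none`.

Vacating (4,3). Empty cells in order:
  (0,1): 2/5 same-type → satisfied — stop here.

(0,1)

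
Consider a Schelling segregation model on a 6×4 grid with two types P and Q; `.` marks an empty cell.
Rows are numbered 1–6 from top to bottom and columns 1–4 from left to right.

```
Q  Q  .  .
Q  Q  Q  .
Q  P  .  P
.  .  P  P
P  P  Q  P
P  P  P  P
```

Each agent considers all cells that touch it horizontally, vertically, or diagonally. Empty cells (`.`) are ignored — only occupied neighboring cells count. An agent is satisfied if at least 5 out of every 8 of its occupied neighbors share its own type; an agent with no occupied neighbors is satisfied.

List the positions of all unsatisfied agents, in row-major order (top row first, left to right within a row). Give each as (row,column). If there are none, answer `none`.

(1,1)Q 3/3 ok
(1,2)Q 4/4 ok
(2,1)Q 4/5 ok
(2,2)Q 5/6 ok
(2,3)Q 2/4 unhappy
(3,1)Q 2/3 ok
(3,2)P 1/5 unhappy
(3,4)P 2/3 ok
(4,3)P 5/6 ok
(4,4)P 3/4 ok
(5,1)P 3/3 ok
(5,2)P 5/6 ok
(5,3)Q 0/7 unhappy
(5,4)P 4/5 ok
(6,1)P 3/3 ok
(6,2)P 4/5 ok
(6,3)P 4/5 ok
(6,4)P 2/3 ok

(2,3), (3,2), (5,3)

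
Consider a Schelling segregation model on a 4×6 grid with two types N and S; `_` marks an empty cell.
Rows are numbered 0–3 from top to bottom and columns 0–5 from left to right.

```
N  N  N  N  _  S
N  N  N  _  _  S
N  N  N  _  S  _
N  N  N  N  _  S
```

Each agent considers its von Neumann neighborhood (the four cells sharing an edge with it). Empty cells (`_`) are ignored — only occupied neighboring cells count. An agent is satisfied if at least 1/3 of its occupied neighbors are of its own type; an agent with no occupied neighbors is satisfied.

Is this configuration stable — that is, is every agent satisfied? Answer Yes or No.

Row 0: (0,0)N 2/2 ✓ · (0,1)N 3/3 ✓ · (0,2)N 3/3 ✓ · (0,3)N 1/1 ✓ · (0,5)S 1/1 ✓
Row 1: (1,0)N 3/3 ✓ · (1,1)N 4/4 ✓ · (1,2)N 3/3 ✓ · (1,5)S 1/1 ✓
Row 2: (2,0)N 3/3 ✓ · (2,1)N 4/4 ✓ · (2,2)N 3/3 ✓ · (2,4)S 0/0 ✓
Row 3: (3,0)N 2/2 ✓ · (3,1)N 3/3 ✓ · (3,2)N 3/3 ✓ · (3,3)N 1/1 ✓ · (3,5)S 0/0 ✓
All meet the threshold, so the configuration is stable.

Yes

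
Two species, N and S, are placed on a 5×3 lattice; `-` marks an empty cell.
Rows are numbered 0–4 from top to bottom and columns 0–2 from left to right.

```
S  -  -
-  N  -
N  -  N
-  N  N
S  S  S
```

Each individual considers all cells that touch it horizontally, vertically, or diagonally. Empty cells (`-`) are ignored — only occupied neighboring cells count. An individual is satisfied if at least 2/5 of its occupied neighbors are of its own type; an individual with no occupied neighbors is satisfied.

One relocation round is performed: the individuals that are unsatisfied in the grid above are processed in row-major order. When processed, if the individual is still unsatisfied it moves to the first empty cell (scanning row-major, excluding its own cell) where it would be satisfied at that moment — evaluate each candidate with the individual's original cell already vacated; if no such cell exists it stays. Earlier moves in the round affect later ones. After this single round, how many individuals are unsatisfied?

Initially unsatisfied (in order): (0,0), (4,2).
  (0,0) → (3,0).
  (4,2): no empty cell satisfies it; stays.
Resulting grid:
- - -
- N -
N - N
S N N
S S S
Unsatisfied now: (4,2).

1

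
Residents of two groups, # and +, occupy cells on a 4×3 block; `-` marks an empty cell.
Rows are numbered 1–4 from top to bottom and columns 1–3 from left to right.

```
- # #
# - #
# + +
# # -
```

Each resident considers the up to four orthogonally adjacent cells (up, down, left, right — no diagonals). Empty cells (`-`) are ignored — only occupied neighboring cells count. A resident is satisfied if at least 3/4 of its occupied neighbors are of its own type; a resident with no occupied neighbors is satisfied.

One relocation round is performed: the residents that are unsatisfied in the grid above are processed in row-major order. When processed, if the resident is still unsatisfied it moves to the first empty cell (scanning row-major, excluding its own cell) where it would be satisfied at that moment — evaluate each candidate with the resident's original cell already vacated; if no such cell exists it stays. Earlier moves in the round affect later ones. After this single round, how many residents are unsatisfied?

3

Initially unsatisfied (in order): (2,3), (3,1), (3,2), (3,3), (4,2).
  (2,3) → (1,1).
  (3,1): no empty cell satisfies it; stays.
  (3,2): no empty cell satisfies it; stays.
  (3,3): now satisfied by earlier moves; stays.
  (4,2): no empty cell satisfies it; stays.
Resulting grid:
# # #
# - -
# + +
# # -
Unsatisfied now: (3,1), (3,2), (4,2).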